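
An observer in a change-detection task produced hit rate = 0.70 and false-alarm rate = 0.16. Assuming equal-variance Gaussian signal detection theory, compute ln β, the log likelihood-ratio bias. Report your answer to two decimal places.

ln β = 0.36

z(H) = z(0.70) = 0.524
z(FA) = z(0.16) = -0.994
ln β = −½·[z(H)² − z(FA)²] = −0.5 × (0.275 − 0.988) = 0.3565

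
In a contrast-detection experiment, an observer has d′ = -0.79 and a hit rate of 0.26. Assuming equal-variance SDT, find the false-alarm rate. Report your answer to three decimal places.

z(hit rate) = z(0.26) = -0.6433
z(FA) = z(H) − d' = -0.6433 − (-0.79) = 0.1467
false-alarm rate = Φ(0.1467) = 0.5583

false-alarm rate = 0.558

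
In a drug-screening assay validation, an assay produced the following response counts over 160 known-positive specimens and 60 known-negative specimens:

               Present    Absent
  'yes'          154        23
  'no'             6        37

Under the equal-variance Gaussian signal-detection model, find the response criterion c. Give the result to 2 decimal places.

c = -0.74

H = 154/160 = 0.9625
FA = 23/60 = 0.3833
z(0.9625) = 1.7805, z(0.3833) = -0.2968
c = −½·[z(H) + z(FA)] = −0.5 × (1.7805 + (-0.2968)) = -0.74185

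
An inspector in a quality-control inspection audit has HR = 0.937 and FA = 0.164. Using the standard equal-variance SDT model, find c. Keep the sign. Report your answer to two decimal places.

z(H) = z(0.937) = 1.530
z(FA) = z(0.164) = -0.978
c = −½·[z(H) + z(FA)] = −0.5 × (1.530 + (-0.978)) = -0.276

c = -0.28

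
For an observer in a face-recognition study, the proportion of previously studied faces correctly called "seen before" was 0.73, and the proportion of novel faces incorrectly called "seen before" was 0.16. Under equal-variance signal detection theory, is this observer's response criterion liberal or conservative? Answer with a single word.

conservative

z(H) = 0.613, z(FA) = -0.994
c = −½·(z(H) + z(FA)) = 0.1905
c > 0 → conservative criterion (biased toward responding “no”).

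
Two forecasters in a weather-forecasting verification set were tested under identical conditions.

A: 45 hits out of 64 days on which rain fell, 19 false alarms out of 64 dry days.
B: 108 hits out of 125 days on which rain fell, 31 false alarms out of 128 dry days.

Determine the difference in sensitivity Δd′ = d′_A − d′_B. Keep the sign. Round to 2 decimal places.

A: z(0.7031) = 0.533, z(0.2969) = -0.533, d' = 1.066
B: z(0.8640) = 1.098, z(0.2422) = -0.699, d' = 1.797
Δd' = d'_A − d'_B = 1.066 − 1.797 = -0.731
B has the higher sensitivity.

Δd′ = -0.73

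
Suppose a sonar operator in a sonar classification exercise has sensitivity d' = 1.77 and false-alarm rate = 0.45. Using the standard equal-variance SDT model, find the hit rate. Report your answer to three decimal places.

z(false-alarm rate) = z(0.45) = -0.1257
z(H) = z(FA) + d' = -0.1257 + 1.77 = 1.6443
hit rate = Φ(1.6443) = 0.9499

hit rate = 0.950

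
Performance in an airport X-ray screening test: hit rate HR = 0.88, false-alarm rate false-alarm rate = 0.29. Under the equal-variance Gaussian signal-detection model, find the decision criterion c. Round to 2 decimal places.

c = -0.31

z(0.88) = 1.1750, z(0.29) = -0.5534
c = −½·[z(H) + z(FA)] = −0.5 × (1.1750 + (-0.5534)) = -0.3108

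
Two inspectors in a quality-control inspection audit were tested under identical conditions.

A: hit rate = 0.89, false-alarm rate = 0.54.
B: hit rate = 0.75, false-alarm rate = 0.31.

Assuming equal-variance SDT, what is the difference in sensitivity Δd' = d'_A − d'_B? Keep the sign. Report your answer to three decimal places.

A: z(0.89) = 1.2265, z(0.54) = 0.1004, d' = 1.1261
B: z(0.75) = 0.6745, z(0.31) = -0.4959, d' = 1.1704
Δd' = d'_A − d'_B = 1.1261 − 1.1704 = -0.0443
B has the higher sensitivity.

Δd' = -0.044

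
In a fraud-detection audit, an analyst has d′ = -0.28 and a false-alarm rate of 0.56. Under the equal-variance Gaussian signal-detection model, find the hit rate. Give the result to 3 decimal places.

z(false-alarm rate) = z(0.56) = 0.1510
z(H) = z(FA) + d' = 0.1510 + (-0.28) = -0.1290
hit rate = Φ(-0.1290) = 0.4487

hit rate = 0.449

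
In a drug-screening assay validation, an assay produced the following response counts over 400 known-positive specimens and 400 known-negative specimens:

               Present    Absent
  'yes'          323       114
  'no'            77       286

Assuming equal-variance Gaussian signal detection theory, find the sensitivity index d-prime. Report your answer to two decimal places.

d-prime = 1.44

H = 323/400 = 0.8075
FA = 114/400 = 0.2850
z(H) = z(0.8075) = 0.8687
z(FA) = z(0.2850) = -0.5681
d' = z(H) − z(FA) = 0.8687 − (-0.5681) = 1.4368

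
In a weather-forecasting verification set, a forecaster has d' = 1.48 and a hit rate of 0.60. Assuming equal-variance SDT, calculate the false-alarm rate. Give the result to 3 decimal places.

false-alarm rate = 0.110

z(hit rate) = z(0.60) = 0.2533
z(FA) = z(H) − d' = 0.2533 − 1.48 = -1.2267
false-alarm rate = Φ(-1.2267) = 0.1100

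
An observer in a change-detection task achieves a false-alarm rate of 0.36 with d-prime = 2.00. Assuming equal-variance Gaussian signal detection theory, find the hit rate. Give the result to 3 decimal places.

hit rate = 0.950

z(false-alarm rate) = z(0.36) = -0.3585
z(H) = z(FA) + d' = -0.3585 + 2.00 = 1.6415
hit rate = Φ(1.6415) = 0.9497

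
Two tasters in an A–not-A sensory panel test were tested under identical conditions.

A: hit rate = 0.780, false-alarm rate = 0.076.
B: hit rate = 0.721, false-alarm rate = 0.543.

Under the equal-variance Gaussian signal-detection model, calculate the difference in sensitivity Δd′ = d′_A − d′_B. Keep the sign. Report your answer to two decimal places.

Δd′ = 1.73

A: z(0.780) = 0.772, z(0.076) = -1.433, d' = 2.205
B: z(0.721) = 0.586, z(0.543) = 0.108, d' = 0.478
Δd' = d'_A − d'_B = 2.205 − 0.478 = 1.727
A has the higher sensitivity.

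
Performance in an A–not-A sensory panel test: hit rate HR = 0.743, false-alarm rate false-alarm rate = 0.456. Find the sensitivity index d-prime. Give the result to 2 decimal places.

Φ⁻¹(0.743) = 0.653, Φ⁻¹(0.456) = -0.111
d' = z(H) − z(FA) = 0.653 − (-0.111) = 0.764

d-prime = 0.76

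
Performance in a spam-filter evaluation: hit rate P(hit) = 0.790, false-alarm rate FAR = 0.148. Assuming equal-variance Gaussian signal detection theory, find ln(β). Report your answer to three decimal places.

Φ⁻¹(H) = 0.8064
Φ⁻¹(FA) = -1.0450
ln β = −½·[z(H)² − z(FA)²] = −0.5 × (0.6503 − 1.0920) = 0.22085

ln β = 0.221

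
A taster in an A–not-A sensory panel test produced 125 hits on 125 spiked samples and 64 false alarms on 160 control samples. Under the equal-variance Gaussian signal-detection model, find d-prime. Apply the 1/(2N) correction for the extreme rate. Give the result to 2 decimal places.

d-prime = 2.91

The hit rate is 125/125 = 1, so apply the 1/(2N) correction: H → 1 − 1/(2·125) = 0.99600.
z(H) = z(0.99600) = 2.652
z(FA) = z(0.40000) = -0.253
d' = 2.652 − (-0.253) = 2.905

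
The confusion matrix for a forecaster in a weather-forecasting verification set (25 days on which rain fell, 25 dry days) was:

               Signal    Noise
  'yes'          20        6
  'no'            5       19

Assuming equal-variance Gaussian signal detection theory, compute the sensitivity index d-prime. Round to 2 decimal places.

d-prime = 1.55

H = 20/25 = 0.8000
FA = 6/25 = 0.2400
z(H) = z(0.8000) = 0.842
z(FA) = z(0.2400) = -0.706
d' = z(H) − z(FA) = 0.842 − (-0.706) = 1.548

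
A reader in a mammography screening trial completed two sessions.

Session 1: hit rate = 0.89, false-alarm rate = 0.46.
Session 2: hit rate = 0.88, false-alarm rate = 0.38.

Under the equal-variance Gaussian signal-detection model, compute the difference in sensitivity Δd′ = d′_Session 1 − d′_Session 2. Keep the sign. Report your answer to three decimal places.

Δd′ = -0.154

Session 1: z(0.89) = 1.2265, z(0.46) = -0.1004, d' = 1.3269
Session 2: z(0.88) = 1.1750, z(0.38) = -0.3055, d' = 1.4805
Δd' = d'_Session 1 − d'_Session 2 = 1.3269 − 1.4805 = -0.1536
Session 2 has the higher sensitivity.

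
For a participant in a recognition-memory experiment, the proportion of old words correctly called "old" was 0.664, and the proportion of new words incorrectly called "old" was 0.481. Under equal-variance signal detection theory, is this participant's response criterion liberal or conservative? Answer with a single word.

liberal

z(H) = 0.423, z(FA) = -0.048
c = −½·(z(H) + z(FA)) = -0.1875
c < 0 → liberal criterion (biased toward responding “yes”).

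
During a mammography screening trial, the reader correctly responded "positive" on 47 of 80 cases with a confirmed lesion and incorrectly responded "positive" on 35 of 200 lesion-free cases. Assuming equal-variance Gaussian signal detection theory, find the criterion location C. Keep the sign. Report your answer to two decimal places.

H = 47/80 = 0.5875
FA = 35/200 = 0.1750
Φ⁻¹(H) = 0.221
Φ⁻¹(FA) = -0.935
c = −½·[z(H) + z(FA)] = −0.5 × (0.221 + (-0.935)) = 0.357
c > 0: the reader has a conservative response bias.

C = 0.36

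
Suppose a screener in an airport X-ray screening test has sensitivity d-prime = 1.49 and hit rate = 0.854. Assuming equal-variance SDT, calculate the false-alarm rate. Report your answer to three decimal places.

z(hit rate) = z(0.854) = 1.0537
z(FA) = z(H) − d' = 1.0537 − 1.49 = -0.4363
false-alarm rate = Φ(-0.4363) = 0.3313

false-alarm rate = 0.331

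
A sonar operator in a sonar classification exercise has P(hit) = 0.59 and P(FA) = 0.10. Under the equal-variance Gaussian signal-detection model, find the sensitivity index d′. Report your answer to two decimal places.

z(0.59) = 0.228, z(0.10) = -1.282
d' = z(H) − z(FA) = 0.228 − (-1.282) = 1.510

d′ = 1.51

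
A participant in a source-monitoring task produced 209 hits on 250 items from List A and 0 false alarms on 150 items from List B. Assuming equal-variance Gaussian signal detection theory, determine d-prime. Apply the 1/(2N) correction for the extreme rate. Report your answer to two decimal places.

d-prime = 3.69

The false-alarm rate is 0/150 = 0, so apply the 1/(2N) correction: FA → 1/(2·150) = 0.00333.
z(H) = z(0.83600) = 0.978
z(FA) = z(0.00333) = -2.713
d' = 0.978 − (-2.713) = 3.691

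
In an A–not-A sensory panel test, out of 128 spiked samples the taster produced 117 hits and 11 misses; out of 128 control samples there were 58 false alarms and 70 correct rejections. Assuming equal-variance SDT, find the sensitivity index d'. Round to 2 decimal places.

H = 117/128 = 0.9141
FA = 58/128 = 0.4531
z(0.9141) = 1.3664, z(0.4531) = -0.1178
d' = z(H) − z(FA) = 1.3664 − (-0.1178) = 1.4842

d' = 1.48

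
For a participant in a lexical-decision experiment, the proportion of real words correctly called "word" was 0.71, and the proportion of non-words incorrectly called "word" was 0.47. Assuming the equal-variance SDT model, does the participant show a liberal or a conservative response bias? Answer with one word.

z(H) = 0.553, z(FA) = -0.075
c = −½·(z(H) + z(FA)) = -0.239
c < 0 → liberal criterion (biased toward responding “yes”).

liberal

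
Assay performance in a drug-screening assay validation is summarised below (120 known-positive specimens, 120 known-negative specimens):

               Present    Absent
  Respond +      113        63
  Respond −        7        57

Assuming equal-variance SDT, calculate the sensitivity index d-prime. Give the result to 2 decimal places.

d-prime = 1.51

H = 113/120 = 0.9417
FA = 63/120 = 0.5250
Φ⁻¹(H) = 1.5692
Φ⁻¹(FA) = 0.0627
d' = z(H) − z(FA) = 1.5692 − 0.0627 = 1.5065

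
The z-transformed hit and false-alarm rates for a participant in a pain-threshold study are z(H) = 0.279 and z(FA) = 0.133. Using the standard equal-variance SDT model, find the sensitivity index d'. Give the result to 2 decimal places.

d' = 0.15

d' = z(H) − z(FA) = 0.279 − 0.133 = 0.146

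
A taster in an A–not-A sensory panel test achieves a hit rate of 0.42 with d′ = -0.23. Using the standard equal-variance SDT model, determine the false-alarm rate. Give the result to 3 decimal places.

false-alarm rate = 0.511

z(hit rate) = z(0.42) = -0.2019
z(FA) = z(H) − d' = -0.2019 − (-0.23) = 0.0281
false-alarm rate = Φ(0.0281) = 0.5112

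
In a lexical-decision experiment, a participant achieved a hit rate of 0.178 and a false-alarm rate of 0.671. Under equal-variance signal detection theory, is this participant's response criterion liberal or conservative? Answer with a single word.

z(H) = -0.923, z(FA) = 0.443
c = −½·(z(H) + z(FA)) = 0.240
c > 0 → conservative criterion (biased toward responding “no”).

conservative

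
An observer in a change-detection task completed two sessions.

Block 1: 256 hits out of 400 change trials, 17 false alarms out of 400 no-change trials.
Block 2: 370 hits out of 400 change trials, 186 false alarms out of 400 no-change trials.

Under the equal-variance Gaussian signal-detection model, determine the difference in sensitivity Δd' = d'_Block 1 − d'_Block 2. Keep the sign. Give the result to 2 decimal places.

Block 1: z(0.6400) = 0.358, z(0.0425) = -1.722, d' = 2.080
Block 2: z(0.9250) = 1.440, z(0.4650) = -0.088, d' = 1.528
Δd' = d'_Block 1 − d'_Block 2 = 2.080 − 1.528 = 0.552
Block 1 has the higher sensitivity.

Δd' = 0.55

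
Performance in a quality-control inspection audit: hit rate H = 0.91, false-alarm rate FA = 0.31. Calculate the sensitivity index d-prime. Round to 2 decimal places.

z(H) = 1.3408
z(FA) = -0.4959
d' = z(H) − z(FA) = 1.3408 − (-0.4959) = 1.8367

d-prime = 1.84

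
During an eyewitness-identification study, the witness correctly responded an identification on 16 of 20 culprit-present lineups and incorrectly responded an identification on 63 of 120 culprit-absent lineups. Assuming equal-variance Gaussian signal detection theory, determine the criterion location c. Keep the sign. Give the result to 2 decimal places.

c = -0.45

H = 16/20 = 0.8000
FA = 63/120 = 0.5250
z(H) = 0.842
z(FA) = 0.063
c = −½·[z(H) + z(FA)] = −0.5 × (0.842 + 0.063) = -0.4525
c < 0: the witness has a liberal response bias.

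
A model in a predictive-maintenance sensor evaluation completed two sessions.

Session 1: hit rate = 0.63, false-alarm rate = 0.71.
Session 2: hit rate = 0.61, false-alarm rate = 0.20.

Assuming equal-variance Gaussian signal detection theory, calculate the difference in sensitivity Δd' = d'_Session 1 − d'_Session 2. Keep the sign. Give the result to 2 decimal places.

Session 1: z(0.63) = 0.332, z(0.71) = 0.553, d' = -0.221
Session 2: z(0.61) = 0.279, z(0.20) = -0.842, d' = 1.121
Δd' = d'_Session 1 − d'_Session 2 = -0.221 − 1.121 = -1.342
Session 2 has the higher sensitivity.

Δd' = -1.34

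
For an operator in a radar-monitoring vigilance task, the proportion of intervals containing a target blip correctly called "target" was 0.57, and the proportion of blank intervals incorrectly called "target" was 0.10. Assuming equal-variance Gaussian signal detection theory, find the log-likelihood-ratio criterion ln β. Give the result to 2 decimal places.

z(H) = z(0.57) = 0.176
z(FA) = z(0.10) = -1.282
ln β = −½·[z(H)² − z(FA)²] = −0.5 × (0.031 − 1.644) = 0.8065

ln β = 0.81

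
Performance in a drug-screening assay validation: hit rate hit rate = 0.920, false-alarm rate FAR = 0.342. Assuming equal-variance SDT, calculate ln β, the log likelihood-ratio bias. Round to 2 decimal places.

ln β = -0.90

z(0.920) = 1.405, z(0.342) = -0.407
ln β = −½·[z(H)² − z(FA)²] = −0.5 × (1.974 − 0.166) = -0.904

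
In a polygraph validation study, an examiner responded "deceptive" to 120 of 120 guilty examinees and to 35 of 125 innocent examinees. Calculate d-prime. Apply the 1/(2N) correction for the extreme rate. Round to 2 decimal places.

d-prime = 3.22

The hit rate is 120/120 = 1, so apply the 1/(2N) correction: H → 1 − 1/(2·120) = 0.99583.
z(H) = z(0.99583) = 2.638
z(FA) = z(0.28000) = -0.583
d' = 2.638 − (-0.583) = 3.221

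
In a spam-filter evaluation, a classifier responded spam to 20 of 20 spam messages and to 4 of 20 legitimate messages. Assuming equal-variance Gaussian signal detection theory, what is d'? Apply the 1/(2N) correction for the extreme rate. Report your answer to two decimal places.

d' = 2.80

The hit rate is 20/20 = 1, so apply the 1/(2N) correction: H → 1 − 1/(2·20) = 0.97500.
z(H) = z(0.97500) = 1.960
z(FA) = z(0.20000) = -0.842
d' = 1.960 − (-0.842) = 2.802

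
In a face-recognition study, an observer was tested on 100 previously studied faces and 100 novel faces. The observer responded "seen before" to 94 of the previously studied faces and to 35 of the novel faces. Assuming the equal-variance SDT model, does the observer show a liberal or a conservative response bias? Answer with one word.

z(H) = 1.555, z(FA) = -0.385
c = −½·(z(H) + z(FA)) = -0.585
c < 0 → liberal criterion (biased toward responding “yes”).

liberal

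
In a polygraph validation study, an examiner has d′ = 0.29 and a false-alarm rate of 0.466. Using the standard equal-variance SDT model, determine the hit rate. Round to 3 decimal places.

hit rate = 0.581

z(false-alarm rate) = z(0.466) = -0.0853
z(H) = z(FA) + d' = -0.0853 + 0.29 = 0.2047
hit rate = Φ(0.2047) = 0.5811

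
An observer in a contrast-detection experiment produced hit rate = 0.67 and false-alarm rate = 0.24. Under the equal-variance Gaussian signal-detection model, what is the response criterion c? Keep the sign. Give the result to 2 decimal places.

z(H) = z(0.67) = 0.4399
z(FA) = z(0.24) = -0.7063
c = −½·[z(H) + z(FA)] = −0.5 × (0.4399 + (-0.7063)) = 0.1332

c = 0.13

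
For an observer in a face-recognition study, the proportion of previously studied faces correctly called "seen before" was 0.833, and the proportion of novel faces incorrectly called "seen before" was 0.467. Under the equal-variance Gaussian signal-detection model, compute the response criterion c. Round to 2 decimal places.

c = -0.44

Φ⁻¹(0.833) = 0.9661, Φ⁻¹(0.467) = -0.0828
c = −½·[z(H) + z(FA)] = −0.5 × (0.9661 + (-0.0828)) = -0.44165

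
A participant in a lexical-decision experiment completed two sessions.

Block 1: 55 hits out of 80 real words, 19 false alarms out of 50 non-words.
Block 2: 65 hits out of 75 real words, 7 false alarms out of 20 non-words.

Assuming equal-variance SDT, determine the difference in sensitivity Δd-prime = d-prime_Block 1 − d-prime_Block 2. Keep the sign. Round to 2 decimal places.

Block 1: z(0.6875) = 0.489, z(0.3800) = -0.305, d' = 0.794
Block 2: z(0.8667) = 1.111, z(0.3500) = -0.385, d' = 1.496
Δd' = d'_Block 1 − d'_Block 2 = 0.794 − 1.496 = -0.702
Block 2 has the higher sensitivity.

Δd-prime = -0.70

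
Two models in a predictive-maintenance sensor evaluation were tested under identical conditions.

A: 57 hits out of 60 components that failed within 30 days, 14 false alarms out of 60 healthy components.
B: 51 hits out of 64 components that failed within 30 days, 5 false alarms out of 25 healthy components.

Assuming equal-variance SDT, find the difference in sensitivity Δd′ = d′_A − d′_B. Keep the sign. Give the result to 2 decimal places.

Δd′ = 0.70

A: z(0.9500) = 1.645, z(0.2333) = -0.728, d' = 2.373
B: z(0.7969) = 0.831, z(0.2000) = -0.842, d' = 1.673
Δd' = d'_A − d'_B = 2.373 − 1.673 = 0.700
A has the higher sensitivity.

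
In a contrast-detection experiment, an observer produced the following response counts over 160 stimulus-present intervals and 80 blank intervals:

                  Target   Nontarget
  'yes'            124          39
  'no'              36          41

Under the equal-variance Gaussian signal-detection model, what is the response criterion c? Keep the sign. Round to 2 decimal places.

c = -0.36

H = 124/160 = 0.7750
FA = 39/80 = 0.4875
z(0.7750) = 0.755, z(0.4875) = -0.031
c = −½·[z(H) + z(FA)] = −0.5 × (0.755 + (-0.031)) = -0.362
c < 0: the observer has a liberal response bias.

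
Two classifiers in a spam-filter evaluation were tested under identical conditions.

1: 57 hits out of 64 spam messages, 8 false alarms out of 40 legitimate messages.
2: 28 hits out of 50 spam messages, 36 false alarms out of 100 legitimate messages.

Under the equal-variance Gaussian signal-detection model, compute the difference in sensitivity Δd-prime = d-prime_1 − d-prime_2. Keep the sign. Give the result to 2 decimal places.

Δd-prime = 1.56

1: z(0.8906) = 1.230, z(0.2000) = -0.842, d' = 2.072
2: z(0.5600) = 0.151, z(0.3600) = -0.358, d' = 0.509
Δd' = d'_1 − d'_2 = 2.072 − 0.509 = 1.563
1 has the higher sensitivity.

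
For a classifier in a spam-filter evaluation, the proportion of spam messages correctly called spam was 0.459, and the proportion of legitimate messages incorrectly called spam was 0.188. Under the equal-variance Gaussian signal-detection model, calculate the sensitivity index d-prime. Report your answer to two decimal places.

Φ⁻¹(0.459) = -0.1030, Φ⁻¹(0.188) = -0.8853
d' = z(H) − z(FA) = -0.1030 − (-0.8853) = 0.7823

d-prime = 0.78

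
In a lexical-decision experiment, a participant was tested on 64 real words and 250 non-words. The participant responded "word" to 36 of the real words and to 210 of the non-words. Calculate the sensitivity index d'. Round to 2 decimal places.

H = 36/64 = 0.5625
FA = 210/250 = 0.8400
z(0.5625) = 0.1573, z(0.8400) = 0.9945
d' = z(H) − z(FA) = 0.1573 − 0.9945 = -0.8372

d' = -0.84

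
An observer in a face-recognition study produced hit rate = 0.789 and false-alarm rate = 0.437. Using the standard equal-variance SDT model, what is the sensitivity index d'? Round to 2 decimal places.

d' = 0.96

z(H) = z(0.789) = 0.803
z(FA) = z(0.437) = -0.159
d' = z(H) − z(FA) = 0.803 − (-0.159) = 0.962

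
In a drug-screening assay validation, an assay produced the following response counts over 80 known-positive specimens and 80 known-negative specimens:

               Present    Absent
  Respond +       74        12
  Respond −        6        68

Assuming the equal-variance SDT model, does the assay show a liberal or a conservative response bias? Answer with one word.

liberal

z(H) = 1.440, z(FA) = -1.036
c = −½·(z(H) + z(FA)) = -0.202
c < 0 → liberal criterion (biased toward responding “yes”).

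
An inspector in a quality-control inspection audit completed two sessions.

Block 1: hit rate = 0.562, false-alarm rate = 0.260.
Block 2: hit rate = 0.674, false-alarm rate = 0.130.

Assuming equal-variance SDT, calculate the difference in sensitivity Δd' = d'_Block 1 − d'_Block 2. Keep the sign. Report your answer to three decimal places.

Block 1: z(0.562) = 0.1560, z(0.260) = -0.6433, d' = 0.7993
Block 2: z(0.674) = 0.4510, z(0.130) = -1.1264, d' = 1.5774
Δd' = d'_Block 1 − d'_Block 2 = 0.7993 − 1.5774 = -0.7781
Block 2 has the higher sensitivity.

Δd' = -0.778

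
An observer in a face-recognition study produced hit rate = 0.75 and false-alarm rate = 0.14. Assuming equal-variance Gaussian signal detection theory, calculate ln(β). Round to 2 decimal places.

z(H) = 0.674
z(FA) = -1.080
ln β = −½·[z(H)² − z(FA)²] = −0.5 × (0.454 − 1.166) = 0.356

ln β = 0.36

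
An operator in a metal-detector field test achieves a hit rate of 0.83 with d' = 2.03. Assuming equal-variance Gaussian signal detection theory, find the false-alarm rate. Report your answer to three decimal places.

false-alarm rate = 0.141

z(hit rate) = z(0.83) = 0.9542
z(FA) = z(H) − d' = 0.9542 − 2.03 = -1.0758
false-alarm rate = Φ(-1.0758) = 0.1410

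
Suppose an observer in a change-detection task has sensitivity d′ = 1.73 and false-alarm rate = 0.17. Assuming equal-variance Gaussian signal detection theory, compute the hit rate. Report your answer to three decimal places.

z(false-alarm rate) = z(0.17) = -0.9542
z(H) = z(FA) + d' = -0.9542 + 1.73 = 0.7758
hit rate = Φ(0.7758) = 0.7811

hit rate = 0.781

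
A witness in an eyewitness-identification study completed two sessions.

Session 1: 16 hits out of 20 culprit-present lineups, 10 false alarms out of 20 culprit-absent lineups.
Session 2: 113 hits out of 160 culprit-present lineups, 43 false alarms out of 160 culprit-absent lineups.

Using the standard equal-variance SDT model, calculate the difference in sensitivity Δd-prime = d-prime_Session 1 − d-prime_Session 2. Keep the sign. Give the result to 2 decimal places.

Δd-prime = -0.32

Session 1: z(0.8000) = 0.842, z(0.5000) = 0.000, d' = 0.842
Session 2: z(0.7063) = 0.543, z(0.2687) = -0.617, d' = 1.160
Δd' = d'_Session 1 − d'_Session 2 = 0.842 − 1.160 = -0.318
Session 2 has the higher sensitivity.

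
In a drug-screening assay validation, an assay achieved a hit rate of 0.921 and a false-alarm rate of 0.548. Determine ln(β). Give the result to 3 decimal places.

ln β = -0.989

z(0.921) = 1.4118, z(0.548) = 0.1206
ln β = −½·[z(H)² − z(FA)²] = −0.5 × (1.9932 − 0.0145) = -0.98935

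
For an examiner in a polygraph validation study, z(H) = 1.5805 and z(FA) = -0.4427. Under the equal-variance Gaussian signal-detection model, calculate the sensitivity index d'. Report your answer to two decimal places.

d' = z(H) − z(FA) = 1.5805 − (-0.4427) = 2.0232

d' = 2.02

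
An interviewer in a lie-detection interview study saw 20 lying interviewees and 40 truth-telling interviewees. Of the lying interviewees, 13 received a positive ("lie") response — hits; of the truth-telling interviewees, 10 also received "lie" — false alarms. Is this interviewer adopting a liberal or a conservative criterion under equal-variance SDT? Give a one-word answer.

conservative

z(H) = 0.385, z(FA) = -0.674
c = −½·(z(H) + z(FA)) = 0.1445
c > 0 → conservative criterion (biased toward responding “no”).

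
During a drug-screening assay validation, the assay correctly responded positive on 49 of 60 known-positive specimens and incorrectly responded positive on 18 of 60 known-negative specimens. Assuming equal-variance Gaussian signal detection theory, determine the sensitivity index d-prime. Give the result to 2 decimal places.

d-prime = 1.43

H = 49/60 = 0.8167
FA = 18/60 = 0.3000
z(H) = 0.9029
z(FA) = -0.5244
d' = z(H) − z(FA) = 0.9029 − (-0.5244) = 1.4273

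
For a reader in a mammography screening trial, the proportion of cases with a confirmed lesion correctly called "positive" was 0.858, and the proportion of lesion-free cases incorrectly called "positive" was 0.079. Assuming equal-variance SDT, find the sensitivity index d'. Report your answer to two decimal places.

Φ⁻¹(H) = Φ⁻¹(0.858) = 1.071
Φ⁻¹(FA) = Φ⁻¹(0.079) = -1.412
d' = z(H) − z(FA) = 1.071 − (-1.412) = 2.483

d' = 2.48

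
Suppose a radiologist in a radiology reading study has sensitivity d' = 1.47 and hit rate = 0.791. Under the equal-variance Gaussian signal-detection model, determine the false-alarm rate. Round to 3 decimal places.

false-alarm rate = 0.255

z(hit rate) = z(0.791) = 0.8099
z(FA) = z(H) − d' = 0.8099 − 1.47 = -0.6601
false-alarm rate = Φ(-0.6601) = 0.2546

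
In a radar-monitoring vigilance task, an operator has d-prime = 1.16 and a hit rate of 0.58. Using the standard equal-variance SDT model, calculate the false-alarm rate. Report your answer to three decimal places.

z(hit rate) = z(0.58) = 0.2019
z(FA) = z(H) − d' = 0.2019 − 1.16 = -0.9581
false-alarm rate = Φ(-0.9581) = 0.1690

false-alarm rate = 0.169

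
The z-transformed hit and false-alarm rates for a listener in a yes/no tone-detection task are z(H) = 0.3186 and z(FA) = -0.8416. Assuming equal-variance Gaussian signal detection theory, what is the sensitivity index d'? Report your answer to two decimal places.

d' = 1.16

d' = z(H) − z(FA) = 0.3186 − (-0.8416) = 1.1602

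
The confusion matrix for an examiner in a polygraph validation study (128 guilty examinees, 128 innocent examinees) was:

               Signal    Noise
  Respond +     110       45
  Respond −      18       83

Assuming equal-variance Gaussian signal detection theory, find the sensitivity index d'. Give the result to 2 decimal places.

d' = 1.46

H = 110/128 = 0.8594
FA = 45/128 = 0.3516
Φ⁻¹(0.8594) = 1.078, Φ⁻¹(0.3516) = -0.381
d' = z(H) − z(FA) = 1.078 − (-0.381) = 1.459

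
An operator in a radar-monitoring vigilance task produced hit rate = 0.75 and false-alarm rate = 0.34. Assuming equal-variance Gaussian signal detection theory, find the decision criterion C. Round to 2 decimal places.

C = -0.13

z(H) = 0.6745
z(FA) = -0.4125
c = −½·[z(H) + z(FA)] = −0.5 × (0.6745 + (-0.4125)) = -0.1310
c < 0: the operator has a liberal response bias.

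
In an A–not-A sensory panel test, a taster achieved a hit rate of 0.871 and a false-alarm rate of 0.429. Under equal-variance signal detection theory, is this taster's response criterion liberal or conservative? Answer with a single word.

z(H) = 1.131, z(FA) = -0.179
c = −½·(z(H) + z(FA)) = -0.476
c < 0 → liberal criterion (biased toward responding “yes”).

liberal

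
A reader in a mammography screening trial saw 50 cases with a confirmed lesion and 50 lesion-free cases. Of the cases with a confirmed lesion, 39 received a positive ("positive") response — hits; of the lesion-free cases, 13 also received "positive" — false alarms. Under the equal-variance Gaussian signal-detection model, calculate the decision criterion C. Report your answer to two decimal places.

H = 39/50 = 0.7800
FA = 13/50 = 0.2600
z(H) = z(0.7800) = 0.772
z(FA) = z(0.2600) = -0.643
c = −½·[z(H) + z(FA)] = −0.5 × (0.772 + (-0.643)) = -0.0645

C = -0.06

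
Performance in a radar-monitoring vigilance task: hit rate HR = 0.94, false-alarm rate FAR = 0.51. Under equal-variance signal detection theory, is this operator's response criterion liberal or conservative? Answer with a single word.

liberal

z(H) = 1.555, z(FA) = 0.025
c = −½·(z(H) + z(FA)) = -0.790
c < 0 → liberal criterion (biased toward responding “yes”).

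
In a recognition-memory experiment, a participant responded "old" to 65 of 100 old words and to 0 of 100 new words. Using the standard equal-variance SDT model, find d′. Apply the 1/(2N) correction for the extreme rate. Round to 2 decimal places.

The false-alarm rate is 0/100 = 0, so apply the 1/(2N) correction: FA → 1/(2·100) = 0.00500.
z(H) = z(0.65000) = 0.385
z(FA) = z(0.00500) = -2.576
d' = 0.385 − (-2.576) = 2.961

d′ = 2.96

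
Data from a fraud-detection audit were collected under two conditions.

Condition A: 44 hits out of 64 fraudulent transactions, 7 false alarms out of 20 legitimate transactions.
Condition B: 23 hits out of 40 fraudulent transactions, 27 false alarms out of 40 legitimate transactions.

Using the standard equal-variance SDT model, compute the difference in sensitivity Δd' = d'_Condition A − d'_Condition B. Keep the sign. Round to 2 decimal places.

Condition A: z(0.6875) = 0.489, z(0.3500) = -0.385, d' = 0.874
Condition B: z(0.5750) = 0.189, z(0.6750) = 0.454, d' = -0.265
Δd' = d'_Condition A − d'_Condition B = 0.874 − (-0.265) = 1.139
Condition A has the higher sensitivity.

Δd' = 1.14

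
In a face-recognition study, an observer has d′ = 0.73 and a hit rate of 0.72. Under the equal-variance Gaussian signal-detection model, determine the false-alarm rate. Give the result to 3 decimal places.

z(hit rate) = z(0.72) = 0.5828
z(FA) = z(H) − d' = 0.5828 − 0.73 = -0.1472
false-alarm rate = Φ(-0.1472) = 0.4415

false-alarm rate = 0.442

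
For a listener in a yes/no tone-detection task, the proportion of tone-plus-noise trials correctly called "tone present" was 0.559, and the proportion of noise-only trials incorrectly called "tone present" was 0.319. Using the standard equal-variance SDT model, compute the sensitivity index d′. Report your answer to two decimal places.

d′ = 0.62

z(H) = z(0.559) = 0.148
z(FA) = z(0.319) = -0.470
d' = z(H) − z(FA) = 0.148 − (-0.470) = 0.618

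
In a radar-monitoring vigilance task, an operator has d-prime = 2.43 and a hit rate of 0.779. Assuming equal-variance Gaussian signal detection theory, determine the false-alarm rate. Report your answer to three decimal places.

false-alarm rate = 0.048

z(hit rate) = z(0.779) = 0.7688
z(FA) = z(H) − d' = 0.7688 − 2.43 = -1.6612
false-alarm rate = Φ(-1.6612) = 0.0483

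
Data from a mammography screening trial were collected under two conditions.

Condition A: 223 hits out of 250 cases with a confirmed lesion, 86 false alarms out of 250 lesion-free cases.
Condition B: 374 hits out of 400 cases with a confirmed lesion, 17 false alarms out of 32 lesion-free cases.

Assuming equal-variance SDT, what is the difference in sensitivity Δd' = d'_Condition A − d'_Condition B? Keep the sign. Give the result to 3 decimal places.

Condition A: z(0.8920) = 1.2372, z(0.3440) = -0.4016, d' = 1.6388
Condition B: z(0.9350) = 1.5141, z(0.5312) = 0.0783, d' = 1.4358
Δd' = d'_Condition A − d'_Condition B = 1.6388 − 1.4358 = 0.2030
Condition A has the higher sensitivity.

Δd' = 0.203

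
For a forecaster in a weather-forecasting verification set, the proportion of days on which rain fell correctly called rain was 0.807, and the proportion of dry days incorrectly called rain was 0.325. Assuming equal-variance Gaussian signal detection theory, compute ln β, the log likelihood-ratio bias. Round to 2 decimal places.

ln β = -0.27

z(H) = z(0.807) = 0.867
z(FA) = z(0.325) = -0.454
ln β = −½·[z(H)² − z(FA)²] = −0.5 × (0.752 − 0.206) = -0.273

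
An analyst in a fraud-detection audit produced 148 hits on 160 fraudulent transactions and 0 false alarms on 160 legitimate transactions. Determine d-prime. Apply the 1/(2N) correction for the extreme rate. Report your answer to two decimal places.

d-prime = 4.17

The false-alarm rate is 0/160 = 0, so apply the 1/(2N) correction: FA → 1/(2·160) = 0.00313.
z(H) = z(0.92500) = 1.440
z(FA) = z(0.00313) = -2.734
d' = 1.440 − (-2.734) = 4.174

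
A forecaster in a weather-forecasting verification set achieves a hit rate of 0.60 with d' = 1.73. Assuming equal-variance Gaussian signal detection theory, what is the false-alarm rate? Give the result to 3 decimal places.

false-alarm rate = 0.070

z(hit rate) = z(0.60) = 0.2533
z(FA) = z(H) − d' = 0.2533 − 1.73 = -1.4767
false-alarm rate = Φ(-1.4767) = 0.0699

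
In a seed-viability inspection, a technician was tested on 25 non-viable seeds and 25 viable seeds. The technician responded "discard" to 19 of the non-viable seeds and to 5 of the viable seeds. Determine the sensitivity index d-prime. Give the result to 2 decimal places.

H = 19/25 = 0.7600
FA = 5/25 = 0.2000
z(H) = z(0.7600) = 0.7063
z(FA) = z(0.2000) = -0.8416
d' = z(H) − z(FA) = 0.7063 − (-0.8416) = 1.5479

d-prime = 1.55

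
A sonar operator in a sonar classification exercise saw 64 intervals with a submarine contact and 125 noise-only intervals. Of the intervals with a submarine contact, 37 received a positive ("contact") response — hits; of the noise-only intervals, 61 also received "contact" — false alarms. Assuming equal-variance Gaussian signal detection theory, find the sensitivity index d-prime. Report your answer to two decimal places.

d-prime = 0.23

H = 37/64 = 0.5781
FA = 61/125 = 0.4880
z(H) = z(0.5781) = 0.197
z(FA) = z(0.4880) = -0.030
d' = z(H) − z(FA) = 0.197 − (-0.030) = 0.227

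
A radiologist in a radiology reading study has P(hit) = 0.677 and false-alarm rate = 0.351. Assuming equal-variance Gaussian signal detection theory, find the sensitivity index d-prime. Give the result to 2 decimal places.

z(0.677) = 0.4593, z(0.351) = -0.3826
d' = z(H) − z(FA) = 0.4593 − (-0.3826) = 0.8419

d-prime = 0.84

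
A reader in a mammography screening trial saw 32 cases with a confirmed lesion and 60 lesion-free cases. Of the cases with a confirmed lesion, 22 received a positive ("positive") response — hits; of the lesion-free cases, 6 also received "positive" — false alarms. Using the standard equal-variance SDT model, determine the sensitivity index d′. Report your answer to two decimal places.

d′ = 1.77

H = 22/32 = 0.6875
FA = 6/60 = 0.1000
z(0.6875) = 0.4888, z(0.1000) = -1.2816
d' = z(H) − z(FA) = 0.4888 − (-1.2816) = 1.7704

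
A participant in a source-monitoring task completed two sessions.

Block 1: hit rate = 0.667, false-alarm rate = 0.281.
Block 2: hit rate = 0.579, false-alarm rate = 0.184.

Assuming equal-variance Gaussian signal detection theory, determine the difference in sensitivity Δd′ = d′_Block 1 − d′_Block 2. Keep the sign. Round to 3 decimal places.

Block 1: z(0.667) = 0.4316, z(0.281) = -0.5799, d' = 1.0115
Block 2: z(0.579) = 0.1993, z(0.184) = -0.9002, d' = 1.0995
Δd' = d'_Block 1 − d'_Block 2 = 1.0115 − 1.0995 = -0.0880
Block 2 has the higher sensitivity.

Δd′ = -0.088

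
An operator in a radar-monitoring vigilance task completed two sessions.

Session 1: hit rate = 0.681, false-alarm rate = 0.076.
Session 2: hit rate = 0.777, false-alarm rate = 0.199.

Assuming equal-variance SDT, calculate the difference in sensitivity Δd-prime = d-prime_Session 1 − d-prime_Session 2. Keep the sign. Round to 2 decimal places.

Session 1: z(0.681) = 0.470, z(0.076) = -1.433, d' = 1.903
Session 2: z(0.777) = 0.762, z(0.199) = -0.845, d' = 1.607
Δd' = d'_Session 1 − d'_Session 2 = 1.903 − 1.607 = 0.296
Session 1 has the higher sensitivity.

Δd-prime = 0.30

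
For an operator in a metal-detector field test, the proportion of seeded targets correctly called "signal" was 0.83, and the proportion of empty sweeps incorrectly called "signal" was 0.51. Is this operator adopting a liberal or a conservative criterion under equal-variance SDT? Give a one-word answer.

z(H) = 0.954, z(FA) = 0.025
c = −½·(z(H) + z(FA)) = -0.4895
c < 0 → liberal criterion (biased toward responding “yes”).

liberal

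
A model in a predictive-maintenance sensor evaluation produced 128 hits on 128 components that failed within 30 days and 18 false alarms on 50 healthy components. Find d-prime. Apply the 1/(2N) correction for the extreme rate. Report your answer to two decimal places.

d-prime = 3.02

The hit rate is 128/128 = 1, so apply the 1/(2N) correction: H → 1 − 1/(2·128) = 0.99609.
z(H) = z(0.99609) = 2.660
z(FA) = z(0.36000) = -0.358
d' = 2.660 − (-0.358) = 3.018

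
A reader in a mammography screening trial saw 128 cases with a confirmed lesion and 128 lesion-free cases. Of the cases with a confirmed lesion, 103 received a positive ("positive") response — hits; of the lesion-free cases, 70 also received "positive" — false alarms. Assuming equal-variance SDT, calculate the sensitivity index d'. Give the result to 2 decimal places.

H = 103/128 = 0.8047
FA = 70/128 = 0.5469
z(0.8047) = 0.859, z(0.5469) = 0.118
d' = z(H) − z(FA) = 0.859 − 0.118 = 0.741

d' = 0.74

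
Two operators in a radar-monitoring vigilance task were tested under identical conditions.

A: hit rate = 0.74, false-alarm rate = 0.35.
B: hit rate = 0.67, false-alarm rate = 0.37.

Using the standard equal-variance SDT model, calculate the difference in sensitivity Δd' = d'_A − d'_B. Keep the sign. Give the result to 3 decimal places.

Δd' = 0.257

A: z(0.74) = 0.6433, z(0.35) = -0.3853, d' = 1.0286
B: z(0.67) = 0.4399, z(0.37) = -0.3319, d' = 0.7718
Δd' = d'_A − d'_B = 1.0286 − 0.7718 = 0.2568
A has the higher sensitivity.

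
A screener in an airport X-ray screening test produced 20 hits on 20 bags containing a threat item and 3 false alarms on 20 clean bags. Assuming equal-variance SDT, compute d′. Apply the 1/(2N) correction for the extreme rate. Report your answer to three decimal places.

d′ = 2.996

The hit rate is 20/20 = 1, so apply the 1/(2N) correction: H → 1 − 1/(2·20) = 0.97500.
z(H) = z(0.97500) = 1.9600
z(FA) = z(0.15000) = -1.0364
d' = 1.9600 − (-1.0364) = 2.9964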